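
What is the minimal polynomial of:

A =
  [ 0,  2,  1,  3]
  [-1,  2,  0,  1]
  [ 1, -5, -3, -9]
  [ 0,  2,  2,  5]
x^3 - 3*x^2 + 3*x - 1

The characteristic polynomial is χ_A(x) = (x - 1)^4, so the eigenvalues are known. The minimal polynomial is
  m_A(x) = Π_λ (x − λ)^{k_λ}
where k_λ is the size of the *largest* Jordan block for λ (equivalently, the smallest k with (A − λI)^k v = 0 for every generalised eigenvector v of λ).

  λ = 1: largest Jordan block has size 3, contributing (x − 1)^3

So m_A(x) = (x - 1)^3 = x^3 - 3*x^2 + 3*x - 1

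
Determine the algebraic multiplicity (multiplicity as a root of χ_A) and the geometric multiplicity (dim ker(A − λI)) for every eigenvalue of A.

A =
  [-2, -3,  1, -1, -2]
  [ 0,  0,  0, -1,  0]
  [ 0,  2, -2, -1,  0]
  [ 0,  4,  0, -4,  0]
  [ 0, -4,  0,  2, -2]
λ = -2: alg = 5, geom = 3

Step 1 — factor the characteristic polynomial to read off the algebraic multiplicities:
  χ_A(x) = (x + 2)^5

Step 2 — compute geometric multiplicities via the rank-nullity identity g(λ) = n − rank(A − λI):
  rank(A − (-2)·I) = 2, so dim ker(A − (-2)·I) = n − 2 = 3

Summary:
  λ = -2: algebraic multiplicity = 5, geometric multiplicity = 3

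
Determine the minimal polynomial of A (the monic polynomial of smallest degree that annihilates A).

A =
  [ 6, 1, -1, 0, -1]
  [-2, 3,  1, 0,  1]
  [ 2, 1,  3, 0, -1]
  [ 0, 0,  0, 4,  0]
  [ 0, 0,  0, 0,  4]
x^2 - 8*x + 16

The characteristic polynomial is χ_A(x) = (x - 4)^5, so the eigenvalues are known. The minimal polynomial is
  m_A(x) = Π_λ (x − λ)^{k_λ}
where k_λ is the size of the *largest* Jordan block for λ (equivalently, the smallest k with (A − λI)^k v = 0 for every generalised eigenvector v of λ).

  λ = 4: largest Jordan block has size 2, contributing (x − 4)^2

So m_A(x) = (x - 4)^2 = x^2 - 8*x + 16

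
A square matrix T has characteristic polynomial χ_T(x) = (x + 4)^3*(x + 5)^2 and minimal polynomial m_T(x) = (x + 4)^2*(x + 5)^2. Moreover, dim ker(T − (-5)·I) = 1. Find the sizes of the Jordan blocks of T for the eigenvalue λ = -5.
Block sizes for λ = -5: [2]

Step 1 — from the characteristic polynomial, algebraic multiplicity of λ = -5 is 2. From dim ker(T − (-5)·I) = 1, there are exactly 1 Jordan blocks for λ = -5.
Step 2 — from the minimal polynomial, the factor (x + 5)^2 tells us the largest block for λ = -5 has size 2.
Step 3 — with total size 2, 1 blocks, and largest block 2, the block sizes (in nonincreasing order) are [2].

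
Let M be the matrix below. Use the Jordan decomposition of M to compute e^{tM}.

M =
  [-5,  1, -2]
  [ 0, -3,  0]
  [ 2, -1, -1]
e^{tM} =
  [-2*t*exp(-3*t) + exp(-3*t), t*exp(-3*t), -2*t*exp(-3*t)]
  [0, exp(-3*t), 0]
  [2*t*exp(-3*t), -t*exp(-3*t), 2*t*exp(-3*t) + exp(-3*t)]

Strategy: write M = P · J · P⁻¹ where J is a Jordan canonical form, so e^{tM} = P · e^{tJ} · P⁻¹, and e^{tJ} can be computed block-by-block.

M has Jordan form
J =
  [-3,  1,  0]
  [ 0, -3,  0]
  [ 0,  0, -3]
(up to reordering of blocks).

Per-block formulas:
  For a 2×2 Jordan block J_2(-3): exp(t · J_2(-3)) = e^(-3t)·(I + t·N), where N is the 2×2 nilpotent shift.
  For a 1×1 block at λ = -3: exp(t · [-3]) = [e^(-3t)].

After assembling e^{tJ} and conjugating by P, we get:

e^{tM} =
  [-2*t*exp(-3*t) + exp(-3*t), t*exp(-3*t), -2*t*exp(-3*t)]
  [0, exp(-3*t), 0]
  [2*t*exp(-3*t), -t*exp(-3*t), 2*t*exp(-3*t) + exp(-3*t)]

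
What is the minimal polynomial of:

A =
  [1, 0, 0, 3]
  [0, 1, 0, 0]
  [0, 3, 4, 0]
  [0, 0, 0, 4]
x^2 - 5*x + 4

The characteristic polynomial is χ_A(x) = (x - 4)^2*(x - 1)^2, so the eigenvalues are known. The minimal polynomial is
  m_A(x) = Π_λ (x − λ)^{k_λ}
where k_λ is the size of the *largest* Jordan block for λ (equivalently, the smallest k with (A − λI)^k v = 0 for every generalised eigenvector v of λ).

  λ = 1: largest Jordan block has size 1, contributing (x − 1)
  λ = 4: largest Jordan block has size 1, contributing (x − 4)

So m_A(x) = (x - 4)*(x - 1) = x^2 - 5*x + 4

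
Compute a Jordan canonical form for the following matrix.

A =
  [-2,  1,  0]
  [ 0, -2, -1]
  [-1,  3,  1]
J_3(-1)

The characteristic polynomial is
  det(x·I − A) = x^3 + 3*x^2 + 3*x + 1 = (x + 1)^3

Eigenvalues and multiplicities (the geometric multiplicity of λ is n − rank(A − λI), which equals the number of Jordan blocks for λ):
  λ = -1: algebraic multiplicity = 3, geometric multiplicity = 1

Determining the block sizes for each eigenvalue:
  λ = -1: one block (gm = 1), so the single block has size am = 3 → block sizes [3]

Assembling the blocks gives a Jordan form
J =
  [-1,  1,  0]
  [ 0, -1,  1]
  [ 0,  0, -1]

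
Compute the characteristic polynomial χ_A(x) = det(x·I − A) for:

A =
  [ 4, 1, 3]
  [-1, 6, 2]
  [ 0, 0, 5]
x^3 - 15*x^2 + 75*x - 125

Expanding det(x·I − A) (e.g. by cofactor expansion or by noting that A is similar to its Jordan form J, which has the same characteristic polynomial as A) gives
  χ_A(x) = x^3 - 15*x^2 + 75*x - 125
which factors as (x - 5)^3. The eigenvalues (with algebraic multiplicities) are λ = 5 with multiplicity 3.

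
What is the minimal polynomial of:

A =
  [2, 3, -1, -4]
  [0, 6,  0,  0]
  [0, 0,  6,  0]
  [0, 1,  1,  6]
x^3 - 14*x^2 + 60*x - 72

The characteristic polynomial is χ_A(x) = (x - 6)^3*(x - 2), so the eigenvalues are known. The minimal polynomial is
  m_A(x) = Π_λ (x − λ)^{k_λ}
where k_λ is the size of the *largest* Jordan block for λ (equivalently, the smallest k with (A − λI)^k v = 0 for every generalised eigenvector v of λ).

  λ = 2: largest Jordan block has size 1, contributing (x − 2)
  λ = 6: largest Jordan block has size 2, contributing (x − 6)^2

So m_A(x) = (x - 6)^2*(x - 2) = x^3 - 14*x^2 + 60*x - 72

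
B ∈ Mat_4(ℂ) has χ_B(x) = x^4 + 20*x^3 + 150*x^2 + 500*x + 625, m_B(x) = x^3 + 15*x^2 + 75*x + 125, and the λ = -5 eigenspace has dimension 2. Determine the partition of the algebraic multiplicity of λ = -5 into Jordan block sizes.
Block sizes for λ = -5: [3, 1]

Step 1 — from the characteristic polynomial, algebraic multiplicity of λ = -5 is 4. From dim ker(B − (-5)·I) = 2, there are exactly 2 Jordan blocks for λ = -5.
Step 2 — from the minimal polynomial, the factor (x + 5)^3 tells us the largest block for λ = -5 has size 3.
Step 3 — with total size 4, 2 blocks, and largest block 3, the block sizes (in nonincreasing order) are [3, 1].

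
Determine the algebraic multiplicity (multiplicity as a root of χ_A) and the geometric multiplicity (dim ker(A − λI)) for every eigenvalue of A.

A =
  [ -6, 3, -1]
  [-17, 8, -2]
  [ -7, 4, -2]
λ = 0: alg = 3, geom = 1

Step 1 — factor the characteristic polynomial to read off the algebraic multiplicities:
  χ_A(x) = x^3

Step 2 — compute geometric multiplicities via the rank-nullity identity g(λ) = n − rank(A − λI):
  rank(A − (0)·I) = 2, so dim ker(A − (0)·I) = n − 2 = 1

Summary:
  λ = 0: algebraic multiplicity = 3, geometric multiplicity = 1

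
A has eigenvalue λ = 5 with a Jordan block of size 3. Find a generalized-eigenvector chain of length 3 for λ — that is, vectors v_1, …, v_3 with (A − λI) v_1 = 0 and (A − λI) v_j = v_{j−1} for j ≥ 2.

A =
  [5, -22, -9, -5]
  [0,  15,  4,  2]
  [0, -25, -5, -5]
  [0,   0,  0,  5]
A Jordan chain for λ = 5 of length 3:
v_1 = (5, 0, 0, 0)ᵀ
v_2 = (-22, 10, -25, 0)ᵀ
v_3 = (0, 1, 0, 0)ᵀ

Let N = A − (5)·I. We want v_3 with N^3 v_3 = 0 but N^2 v_3 ≠ 0; then v_{j-1} := N · v_j for j = 3, …, 2.

Pick v_3 = (0, 1, 0, 0)ᵀ.
Then v_2 = N · v_3 = (-22, 10, -25, 0)ᵀ.
Then v_1 = N · v_2 = (5, 0, 0, 0)ᵀ.

Sanity check: (A − (5)·I) v_1 = (0, 0, 0, 0)ᵀ = 0. ✓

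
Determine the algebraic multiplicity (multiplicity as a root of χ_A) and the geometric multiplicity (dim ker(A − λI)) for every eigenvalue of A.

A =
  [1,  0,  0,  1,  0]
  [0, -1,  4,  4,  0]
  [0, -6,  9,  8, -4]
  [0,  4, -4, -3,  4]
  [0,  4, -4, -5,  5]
λ = 1: alg = 2, geom = 2; λ = 3: alg = 3, geom = 2

Step 1 — factor the characteristic polynomial to read off the algebraic multiplicities:
  χ_A(x) = (x - 3)^3*(x - 1)^2

Step 2 — compute geometric multiplicities via the rank-nullity identity g(λ) = n − rank(A − λI):
  rank(A − (1)·I) = 3, so dim ker(A − (1)·I) = n − 3 = 2
  rank(A − (3)·I) = 3, so dim ker(A − (3)·I) = n − 3 = 2

Summary:
  λ = 1: algebraic multiplicity = 2, geometric multiplicity = 2
  λ = 3: algebraic multiplicity = 3, geometric multiplicity = 2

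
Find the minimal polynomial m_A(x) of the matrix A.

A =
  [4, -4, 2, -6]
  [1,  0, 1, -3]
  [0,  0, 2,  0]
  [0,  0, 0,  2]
x^2 - 4*x + 4

The characteristic polynomial is χ_A(x) = (x - 2)^4, so the eigenvalues are known. The minimal polynomial is
  m_A(x) = Π_λ (x − λ)^{k_λ}
where k_λ is the size of the *largest* Jordan block for λ (equivalently, the smallest k with (A − λI)^k v = 0 for every generalised eigenvector v of λ).

  λ = 2: largest Jordan block has size 2, contributing (x − 2)^2

So m_A(x) = (x - 2)^2 = x^2 - 4*x + 4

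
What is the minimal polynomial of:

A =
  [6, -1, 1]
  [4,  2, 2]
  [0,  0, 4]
x^2 - 8*x + 16

The characteristic polynomial is χ_A(x) = (x - 4)^3, so the eigenvalues are known. The minimal polynomial is
  m_A(x) = Π_λ (x − λ)^{k_λ}
where k_λ is the size of the *largest* Jordan block for λ (equivalently, the smallest k with (A − λI)^k v = 0 for every generalised eigenvector v of λ).

  λ = 4: largest Jordan block has size 2, contributing (x − 4)^2

So m_A(x) = (x - 4)^2 = x^2 - 8*x + 16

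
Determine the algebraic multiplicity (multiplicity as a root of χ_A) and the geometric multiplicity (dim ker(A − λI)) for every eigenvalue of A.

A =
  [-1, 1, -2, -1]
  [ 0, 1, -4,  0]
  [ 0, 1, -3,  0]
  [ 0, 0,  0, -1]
λ = -1: alg = 4, geom = 2

Step 1 — factor the characteristic polynomial to read off the algebraic multiplicities:
  χ_A(x) = (x + 1)^4

Step 2 — compute geometric multiplicities via the rank-nullity identity g(λ) = n − rank(A − λI):
  rank(A − (-1)·I) = 2, so dim ker(A − (-1)·I) = n − 2 = 2

Summary:
  λ = -1: algebraic multiplicity = 4, geometric multiplicity = 2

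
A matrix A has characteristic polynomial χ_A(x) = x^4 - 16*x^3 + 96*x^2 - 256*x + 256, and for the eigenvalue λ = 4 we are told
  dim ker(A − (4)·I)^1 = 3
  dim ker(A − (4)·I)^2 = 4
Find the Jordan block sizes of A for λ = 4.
Block sizes for λ = 4: [2, 1, 1]

From the dimensions of kernels of powers, the number of Jordan blocks of size at least j is d_j − d_{j−1} where d_j = dim ker(N^j) (with d_0 = 0). Computing the differences gives [3, 1].
The number of blocks of size exactly k is (#blocks of size ≥ k) − (#blocks of size ≥ k + 1), so the partition is: 2 block(s) of size 1, 1 block(s) of size 2.
In nonincreasing order the block sizes are [2, 1, 1].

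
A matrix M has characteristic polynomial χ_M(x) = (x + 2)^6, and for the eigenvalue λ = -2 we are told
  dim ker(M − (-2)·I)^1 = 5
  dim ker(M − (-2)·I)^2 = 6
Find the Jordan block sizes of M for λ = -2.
Block sizes for λ = -2: [2, 1, 1, 1, 1]

From the dimensions of kernels of powers, the number of Jordan blocks of size at least j is d_j − d_{j−1} where d_j = dim ker(N^j) (with d_0 = 0). Computing the differences gives [5, 1].
The number of blocks of size exactly k is (#blocks of size ≥ k) − (#blocks of size ≥ k + 1), so the partition is: 4 block(s) of size 1, 1 block(s) of size 2.
In nonincreasing order the block sizes are [2, 1, 1, 1, 1].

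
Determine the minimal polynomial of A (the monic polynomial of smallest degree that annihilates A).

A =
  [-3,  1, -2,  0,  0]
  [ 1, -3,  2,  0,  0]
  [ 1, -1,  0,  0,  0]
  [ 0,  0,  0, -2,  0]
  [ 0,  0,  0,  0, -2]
x^2 + 4*x + 4

The characteristic polynomial is χ_A(x) = (x + 2)^5, so the eigenvalues are known. The minimal polynomial is
  m_A(x) = Π_λ (x − λ)^{k_λ}
where k_λ is the size of the *largest* Jordan block for λ (equivalently, the smallest k with (A − λI)^k v = 0 for every generalised eigenvector v of λ).

  λ = -2: largest Jordan block has size 2, contributing (x + 2)^2

So m_A(x) = (x + 2)^2 = x^2 + 4*x + 4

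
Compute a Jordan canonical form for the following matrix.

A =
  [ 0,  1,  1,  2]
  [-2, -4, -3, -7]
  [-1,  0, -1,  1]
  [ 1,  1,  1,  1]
J_2(-1) ⊕ J_2(-1)

The characteristic polynomial is
  det(x·I − A) = x^4 + 4*x^3 + 6*x^2 + 4*x + 1 = (x + 1)^4

Eigenvalues and multiplicities (the geometric multiplicity of λ is n − rank(A − λI), which equals the number of Jordan blocks for λ):
  λ = -1: algebraic multiplicity = 4, geometric multiplicity = 2

Determining the block sizes for each eigenvalue:
  λ = -1: with am = 4 and gm = 2, the partition is not yet determined (e.g. several partitions of 4 into 2 parts exist). Let N = A − (-1)·I. Computing rank(N^1) = 2, rank(N^2) = 0; the number of blocks of size ≥ j is rank(N^{j−1}) − rank(N^j), giving [2, 2]. So we have 2 block(s) of size 2 → block sizes [2, 2]

Assembling the blocks gives a Jordan form
J =
  [-1,  1,  0,  0]
  [ 0, -1,  0,  0]
  [ 0,  0, -1,  1]
  [ 0,  0,  0, -1]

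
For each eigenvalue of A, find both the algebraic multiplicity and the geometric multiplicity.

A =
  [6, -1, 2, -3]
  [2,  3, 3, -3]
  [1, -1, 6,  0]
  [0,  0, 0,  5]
λ = 5: alg = 4, geom = 2

Step 1 — factor the characteristic polynomial to read off the algebraic multiplicities:
  χ_A(x) = (x - 5)^4

Step 2 — compute geometric multiplicities via the rank-nullity identity g(λ) = n − rank(A − λI):
  rank(A − (5)·I) = 2, so dim ker(A − (5)·I) = n − 2 = 2

Summary:
  λ = 5: algebraic multiplicity = 4, geometric multiplicity = 2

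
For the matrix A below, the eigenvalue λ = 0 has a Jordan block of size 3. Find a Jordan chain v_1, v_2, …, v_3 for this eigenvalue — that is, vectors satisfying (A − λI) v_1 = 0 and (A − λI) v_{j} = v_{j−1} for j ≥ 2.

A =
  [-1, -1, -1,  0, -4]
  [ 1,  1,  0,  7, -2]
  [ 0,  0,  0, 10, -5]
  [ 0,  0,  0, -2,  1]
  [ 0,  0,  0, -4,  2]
A Jordan chain for λ = 0 of length 3:
v_1 = (1, -1, 0, 0, 0)ᵀ
v_2 = (-1, 0, 0, 0, 0)ᵀ
v_3 = (0, 0, 1, 0, 0)ᵀ

Let N = A − (0)·I. We want v_3 with N^3 v_3 = 0 but N^2 v_3 ≠ 0; then v_{j-1} := N · v_j for j = 3, …, 2.

Pick v_3 = (0, 0, 1, 0, 0)ᵀ.
Then v_2 = N · v_3 = (-1, 0, 0, 0, 0)ᵀ.
Then v_1 = N · v_2 = (1, -1, 0, 0, 0)ᵀ.

Sanity check: (A − (0)·I) v_1 = (0, 0, 0, 0, 0)ᵀ = 0. ✓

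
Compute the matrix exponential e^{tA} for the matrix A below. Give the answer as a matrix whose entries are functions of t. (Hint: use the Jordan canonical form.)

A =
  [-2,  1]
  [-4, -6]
e^{tA} =
  [2*t*exp(-4*t) + exp(-4*t), t*exp(-4*t)]
  [-4*t*exp(-4*t), -2*t*exp(-4*t) + exp(-4*t)]

Strategy: write A = P · J · P⁻¹ where J is a Jordan canonical form, so e^{tA} = P · e^{tJ} · P⁻¹, and e^{tJ} can be computed block-by-block.

A has Jordan form
J =
  [-4,  1]
  [ 0, -4]
(up to reordering of blocks).

Per-block formulas:
  For a 2×2 Jordan block J_2(-4): exp(t · J_2(-4)) = e^(-4t)·(I + t·N), where N is the 2×2 nilpotent shift.

After assembling e^{tJ} and conjugating by P, we get:

e^{tA} =
  [2*t*exp(-4*t) + exp(-4*t), t*exp(-4*t)]
  [-4*t*exp(-4*t), -2*t*exp(-4*t) + exp(-4*t)]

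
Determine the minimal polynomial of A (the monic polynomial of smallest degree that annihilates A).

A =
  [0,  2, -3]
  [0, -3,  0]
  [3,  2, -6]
x^2 + 6*x + 9

The characteristic polynomial is χ_A(x) = (x + 3)^3, so the eigenvalues are known. The minimal polynomial is
  m_A(x) = Π_λ (x − λ)^{k_λ}
where k_λ is the size of the *largest* Jordan block for λ (equivalently, the smallest k with (A − λI)^k v = 0 for every generalised eigenvector v of λ).

  λ = -3: largest Jordan block has size 2, contributing (x + 3)^2

So m_A(x) = (x + 3)^2 = x^2 + 6*x + 9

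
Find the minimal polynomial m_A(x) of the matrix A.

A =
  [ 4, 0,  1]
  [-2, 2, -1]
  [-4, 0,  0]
x^2 - 4*x + 4

The characteristic polynomial is χ_A(x) = (x - 2)^3, so the eigenvalues are known. The minimal polynomial is
  m_A(x) = Π_λ (x − λ)^{k_λ}
where k_λ is the size of the *largest* Jordan block for λ (equivalently, the smallest k with (A − λI)^k v = 0 for every generalised eigenvector v of λ).

  λ = 2: largest Jordan block has size 2, contributing (x − 2)^2

So m_A(x) = (x - 2)^2 = x^2 - 4*x + 4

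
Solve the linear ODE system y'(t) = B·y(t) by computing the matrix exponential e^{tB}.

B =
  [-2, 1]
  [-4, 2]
e^{tB} =
  [1 - 2*t, t]
  [-4*t, 2*t + 1]

Strategy: write B = P · J · P⁻¹ where J is a Jordan canonical form, so e^{tB} = P · e^{tJ} · P⁻¹, and e^{tJ} can be computed block-by-block.

B has Jordan form
J =
  [0, 1]
  [0, 0]
(up to reordering of blocks).

Per-block formulas:
  For a 2×2 Jordan block J_2(0): exp(t · J_2(0)) = e^(0t)·(I + t·N), where N is the 2×2 nilpotent shift.

After assembling e^{tJ} and conjugating by P, we get:

e^{tB} =
  [1 - 2*t, t]
  [-4*t, 2*t + 1]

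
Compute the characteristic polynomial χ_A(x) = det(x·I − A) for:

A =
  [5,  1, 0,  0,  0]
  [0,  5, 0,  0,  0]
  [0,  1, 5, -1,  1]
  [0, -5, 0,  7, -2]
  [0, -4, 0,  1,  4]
x^5 - 26*x^4 + 270*x^3 - 1400*x^2 + 3625*x - 3750

Expanding det(x·I − A) (e.g. by cofactor expansion or by noting that A is similar to its Jordan form J, which has the same characteristic polynomial as A) gives
  χ_A(x) = x^5 - 26*x^4 + 270*x^3 - 1400*x^2 + 3625*x - 3750
which factors as (x - 6)*(x - 5)^4. The eigenvalues (with algebraic multiplicities) are λ = 5 with multiplicity 4, λ = 6 with multiplicity 1.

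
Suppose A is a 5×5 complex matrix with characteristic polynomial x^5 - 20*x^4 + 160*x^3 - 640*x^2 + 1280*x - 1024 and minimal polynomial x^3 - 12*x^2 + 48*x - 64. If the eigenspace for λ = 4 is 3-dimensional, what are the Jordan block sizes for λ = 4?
Block sizes for λ = 4: [3, 1, 1]

Step 1 — from the characteristic polynomial, algebraic multiplicity of λ = 4 is 5. From dim ker(A − (4)·I) = 3, there are exactly 3 Jordan blocks for λ = 4.
Step 2 — from the minimal polynomial, the factor (x − 4)^3 tells us the largest block for λ = 4 has size 3.
Step 3 — with total size 5, 3 blocks, and largest block 3, the block sizes (in nonincreasing order) are [3, 1, 1].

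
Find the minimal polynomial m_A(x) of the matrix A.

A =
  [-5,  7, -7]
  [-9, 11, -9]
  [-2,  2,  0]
x^2 - 4*x + 4

The characteristic polynomial is χ_A(x) = (x - 2)^3, so the eigenvalues are known. The minimal polynomial is
  m_A(x) = Π_λ (x − λ)^{k_λ}
where k_λ is the size of the *largest* Jordan block for λ (equivalently, the smallest k with (A − λI)^k v = 0 for every generalised eigenvector v of λ).

  λ = 2: largest Jordan block has size 2, contributing (x − 2)^2

So m_A(x) = (x - 2)^2 = x^2 - 4*x + 4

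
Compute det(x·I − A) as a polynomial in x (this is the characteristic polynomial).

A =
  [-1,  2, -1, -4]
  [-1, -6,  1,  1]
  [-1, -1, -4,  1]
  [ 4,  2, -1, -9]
x^4 + 20*x^3 + 150*x^2 + 500*x + 625

Expanding det(x·I − A) (e.g. by cofactor expansion or by noting that A is similar to its Jordan form J, which has the same characteristic polynomial as A) gives
  χ_A(x) = x^4 + 20*x^3 + 150*x^2 + 500*x + 625
which factors as (x + 5)^4. The eigenvalues (with algebraic multiplicities) are λ = -5 with multiplicity 4.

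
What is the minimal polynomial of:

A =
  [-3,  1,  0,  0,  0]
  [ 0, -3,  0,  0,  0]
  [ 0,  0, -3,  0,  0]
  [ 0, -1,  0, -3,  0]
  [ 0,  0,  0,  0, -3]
x^2 + 6*x + 9

The characteristic polynomial is χ_A(x) = (x + 3)^5, so the eigenvalues are known. The minimal polynomial is
  m_A(x) = Π_λ (x − λ)^{k_λ}
where k_λ is the size of the *largest* Jordan block for λ (equivalently, the smallest k with (A − λI)^k v = 0 for every generalised eigenvector v of λ).

  λ = -3: largest Jordan block has size 2, contributing (x + 3)^2

So m_A(x) = (x + 3)^2 = x^2 + 6*x + 9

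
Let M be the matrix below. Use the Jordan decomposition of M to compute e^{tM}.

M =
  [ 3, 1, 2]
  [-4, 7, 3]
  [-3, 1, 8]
e^{tM} =
  [-t^2*exp(6*t)/2 - 3*t*exp(6*t) + exp(6*t), t*exp(6*t), t^2*exp(6*t)/2 + 2*t*exp(6*t)]
  [-t^2*exp(6*t)/2 - 4*t*exp(6*t), t*exp(6*t) + exp(6*t), t^2*exp(6*t)/2 + 3*t*exp(6*t)]
  [-t^2*exp(6*t)/2 - 3*t*exp(6*t), t*exp(6*t), t^2*exp(6*t)/2 + 2*t*exp(6*t) + exp(6*t)]

Strategy: write M = P · J · P⁻¹ where J is a Jordan canonical form, so e^{tM} = P · e^{tJ} · P⁻¹, and e^{tJ} can be computed block-by-block.

M has Jordan form
J =
  [6, 1, 0]
  [0, 6, 1]
  [0, 0, 6]
(up to reordering of blocks).

Per-block formulas:
  For a 3×3 Jordan block J_3(6): exp(t · J_3(6)) = e^(6t)·(I + t·N + (t^2/2)·N^2), where N is the 3×3 nilpotent shift.

After assembling e^{tJ} and conjugating by P, we get:

e^{tM} =
  [-t^2*exp(6*t)/2 - 3*t*exp(6*t) + exp(6*t), t*exp(6*t), t^2*exp(6*t)/2 + 2*t*exp(6*t)]
  [-t^2*exp(6*t)/2 - 4*t*exp(6*t), t*exp(6*t) + exp(6*t), t^2*exp(6*t)/2 + 3*t*exp(6*t)]
  [-t^2*exp(6*t)/2 - 3*t*exp(6*t), t*exp(6*t), t^2*exp(6*t)/2 + 2*t*exp(6*t) + exp(6*t)]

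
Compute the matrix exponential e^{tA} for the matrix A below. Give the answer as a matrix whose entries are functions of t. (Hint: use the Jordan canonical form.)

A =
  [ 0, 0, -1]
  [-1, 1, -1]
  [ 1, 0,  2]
e^{tA} =
  [-t*exp(t) + exp(t), 0, -t*exp(t)]
  [-t*exp(t), exp(t), -t*exp(t)]
  [t*exp(t), 0, t*exp(t) + exp(t)]

Strategy: write A = P · J · P⁻¹ where J is a Jordan canonical form, so e^{tA} = P · e^{tJ} · P⁻¹, and e^{tJ} can be computed block-by-block.

A has Jordan form
J =
  [1, 1, 0]
  [0, 1, 0]
  [0, 0, 1]
(up to reordering of blocks).

Per-block formulas:
  For a 1×1 block at λ = 1: exp(t · [1]) = [e^(1t)].
  For a 2×2 Jordan block J_2(1): exp(t · J_2(1)) = e^(1t)·(I + t·N), where N is the 2×2 nilpotent shift.

After assembling e^{tJ} and conjugating by P, we get:

e^{tA} =
  [-t*exp(t) + exp(t), 0, -t*exp(t)]
  [-t*exp(t), exp(t), -t*exp(t)]
  [t*exp(t), 0, t*exp(t) + exp(t)]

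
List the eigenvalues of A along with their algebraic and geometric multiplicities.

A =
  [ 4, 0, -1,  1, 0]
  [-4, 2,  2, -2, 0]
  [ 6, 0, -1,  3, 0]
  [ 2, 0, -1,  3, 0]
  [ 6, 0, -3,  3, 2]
λ = 2: alg = 5, geom = 4

Step 1 — factor the characteristic polynomial to read off the algebraic multiplicities:
  χ_A(x) = (x - 2)^5

Step 2 — compute geometric multiplicities via the rank-nullity identity g(λ) = n − rank(A − λI):
  rank(A − (2)·I) = 1, so dim ker(A − (2)·I) = n − 1 = 4

Summary:
  λ = 2: algebraic multiplicity = 5, geometric multiplicity = 4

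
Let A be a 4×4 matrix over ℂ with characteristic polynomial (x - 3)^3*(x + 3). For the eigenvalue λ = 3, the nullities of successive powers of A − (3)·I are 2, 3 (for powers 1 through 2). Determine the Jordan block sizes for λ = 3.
Block sizes for λ = 3: [2, 1]

From the dimensions of kernels of powers, the number of Jordan blocks of size at least j is d_j − d_{j−1} where d_j = dim ker(N^j) (with d_0 = 0). Computing the differences gives [2, 1].
The number of blocks of size exactly k is (#blocks of size ≥ k) − (#blocks of size ≥ k + 1), so the partition is: 1 block(s) of size 1, 1 block(s) of size 2.
In nonincreasing order the block sizes are [2, 1].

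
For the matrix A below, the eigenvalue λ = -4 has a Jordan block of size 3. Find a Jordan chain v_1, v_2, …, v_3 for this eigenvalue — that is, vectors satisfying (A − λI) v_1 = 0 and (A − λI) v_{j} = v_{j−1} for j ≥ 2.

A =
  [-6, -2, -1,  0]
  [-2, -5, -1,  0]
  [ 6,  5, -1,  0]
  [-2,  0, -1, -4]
A Jordan chain for λ = -4 of length 3:
v_1 = (2, 0, -4, -2)ᵀ
v_2 = (-2, -2, 6, -2)ᵀ
v_3 = (1, 0, 0, 0)ᵀ

Let N = A − (-4)·I. We want v_3 with N^3 v_3 = 0 but N^2 v_3 ≠ 0; then v_{j-1} := N · v_j for j = 3, …, 2.

Pick v_3 = (1, 0, 0, 0)ᵀ.
Then v_2 = N · v_3 = (-2, -2, 6, -2)ᵀ.
Then v_1 = N · v_2 = (2, 0, -4, -2)ᵀ.

Sanity check: (A − (-4)·I) v_1 = (0, 0, 0, 0)ᵀ = 0. ✓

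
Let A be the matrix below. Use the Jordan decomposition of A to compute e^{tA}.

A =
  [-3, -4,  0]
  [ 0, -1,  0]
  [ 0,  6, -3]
e^{tA} =
  [exp(-3*t), -2*exp(-t) + 2*exp(-3*t), 0]
  [0, exp(-t), 0]
  [0, 3*exp(-t) - 3*exp(-3*t), exp(-3*t)]

Strategy: write A = P · J · P⁻¹ where J is a Jordan canonical form, so e^{tA} = P · e^{tJ} · P⁻¹, and e^{tJ} can be computed block-by-block.

A has Jordan form
J =
  [-3,  0,  0]
  [ 0, -3,  0]
  [ 0,  0, -1]
(up to reordering of blocks).

Per-block formulas:
  For a 1×1 block at λ = -3: exp(t · [-3]) = [e^(-3t)].
  For a 1×1 block at λ = -1: exp(t · [-1]) = [e^(-1t)].

After assembling e^{tJ} and conjugating by P, we get:

e^{tA} =
  [exp(-3*t), -2*exp(-t) + 2*exp(-3*t), 0]
  [0, exp(-t), 0]
  [0, 3*exp(-t) - 3*exp(-3*t), exp(-3*t)]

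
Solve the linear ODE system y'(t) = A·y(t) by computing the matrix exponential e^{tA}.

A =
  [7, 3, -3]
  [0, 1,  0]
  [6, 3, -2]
e^{tA} =
  [2*exp(4*t) - exp(t), exp(4*t) - exp(t), -exp(4*t) + exp(t)]
  [0, exp(t), 0]
  [2*exp(4*t) - 2*exp(t), exp(4*t) - exp(t), -exp(4*t) + 2*exp(t)]

Strategy: write A = P · J · P⁻¹ where J is a Jordan canonical form, so e^{tA} = P · e^{tJ} · P⁻¹, and e^{tJ} can be computed block-by-block.

A has Jordan form
J =
  [1, 0, 0]
  [0, 1, 0]
  [0, 0, 4]
(up to reordering of blocks).

Per-block formulas:
  For a 1×1 block at λ = 1: exp(t · [1]) = [e^(1t)].
  For a 1×1 block at λ = 4: exp(t · [4]) = [e^(4t)].

After assembling e^{tJ} and conjugating by P, we get:

e^{tA} =
  [2*exp(4*t) - exp(t), exp(4*t) - exp(t), -exp(4*t) + exp(t)]
  [0, exp(t), 0]
  [2*exp(4*t) - 2*exp(t), exp(4*t) - exp(t), -exp(4*t) + 2*exp(t)]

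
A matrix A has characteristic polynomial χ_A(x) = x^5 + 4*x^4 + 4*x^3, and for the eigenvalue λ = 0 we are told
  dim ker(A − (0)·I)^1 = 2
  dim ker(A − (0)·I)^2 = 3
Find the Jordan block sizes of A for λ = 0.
Block sizes for λ = 0: [2, 1]

From the dimensions of kernels of powers, the number of Jordan blocks of size at least j is d_j − d_{j−1} where d_j = dim ker(N^j) (with d_0 = 0). Computing the differences gives [2, 1].
The number of blocks of size exactly k is (#blocks of size ≥ k) − (#blocks of size ≥ k + 1), so the partition is: 1 block(s) of size 1, 1 block(s) of size 2.
In nonincreasing order the block sizes are [2, 1].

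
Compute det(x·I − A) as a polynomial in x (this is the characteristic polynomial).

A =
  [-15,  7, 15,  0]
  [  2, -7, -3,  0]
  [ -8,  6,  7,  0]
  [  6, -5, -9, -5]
x^4 + 20*x^3 + 150*x^2 + 500*x + 625

Expanding det(x·I − A) (e.g. by cofactor expansion or by noting that A is similar to its Jordan form J, which has the same characteristic polynomial as A) gives
  χ_A(x) = x^4 + 20*x^3 + 150*x^2 + 500*x + 625
which factors as (x + 5)^4. The eigenvalues (with algebraic multiplicities) are λ = -5 with multiplicity 4.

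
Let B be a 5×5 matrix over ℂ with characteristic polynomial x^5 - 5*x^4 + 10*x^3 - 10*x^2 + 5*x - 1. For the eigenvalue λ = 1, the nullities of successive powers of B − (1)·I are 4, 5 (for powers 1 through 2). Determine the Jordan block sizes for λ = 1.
Block sizes for λ = 1: [2, 1, 1, 1]

From the dimensions of kernels of powers, the number of Jordan blocks of size at least j is d_j − d_{j−1} where d_j = dim ker(N^j) (with d_0 = 0). Computing the differences gives [4, 1].
The number of blocks of size exactly k is (#blocks of size ≥ k) − (#blocks of size ≥ k + 1), so the partition is: 3 block(s) of size 1, 1 block(s) of size 2.
In nonincreasing order the block sizes are [2, 1, 1, 1].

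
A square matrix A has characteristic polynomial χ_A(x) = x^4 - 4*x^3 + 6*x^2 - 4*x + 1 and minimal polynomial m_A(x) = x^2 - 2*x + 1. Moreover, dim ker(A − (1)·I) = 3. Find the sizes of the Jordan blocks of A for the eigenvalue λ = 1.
Block sizes for λ = 1: [2, 1, 1]

Step 1 — from the characteristic polynomial, algebraic multiplicity of λ = 1 is 4. From dim ker(A − (1)·I) = 3, there are exactly 3 Jordan blocks for λ = 1.
Step 2 — from the minimal polynomial, the factor (x − 1)^2 tells us the largest block for λ = 1 has size 2.
Step 3 — with total size 4, 3 blocks, and largest block 2, the block sizes (in nonincreasing order) are [2, 1, 1].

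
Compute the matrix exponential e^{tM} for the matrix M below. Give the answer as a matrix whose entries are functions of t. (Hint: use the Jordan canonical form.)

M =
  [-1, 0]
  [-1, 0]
e^{tM} =
  [exp(-t), 0]
  [-1 + exp(-t), 1]

Strategy: write M = P · J · P⁻¹ where J is a Jordan canonical form, so e^{tM} = P · e^{tJ} · P⁻¹, and e^{tJ} can be computed block-by-block.

M has Jordan form
J =
  [-1, 0]
  [ 0, 0]
(up to reordering of blocks).

Per-block formulas:
  For a 1×1 block at λ = -1: exp(t · [-1]) = [e^(-1t)].
  For a 1×1 block at λ = 0: exp(t · [0]) = [e^(0t)].

After assembling e^{tJ} and conjugating by P, we get:

e^{tM} =
  [exp(-t), 0]
  [-1 + exp(-t), 1]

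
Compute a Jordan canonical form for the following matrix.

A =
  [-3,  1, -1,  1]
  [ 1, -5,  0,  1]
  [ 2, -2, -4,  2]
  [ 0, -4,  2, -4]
J_3(-4) ⊕ J_1(-4)

The characteristic polynomial is
  det(x·I − A) = x^4 + 16*x^3 + 96*x^2 + 256*x + 256 = (x + 4)^4

Eigenvalues and multiplicities (the geometric multiplicity of λ is n − rank(A − λI), which equals the number of Jordan blocks for λ):
  λ = -4: algebraic multiplicity = 4, geometric multiplicity = 2

Determining the block sizes for each eigenvalue:
  λ = -4: with am = 4 and gm = 2, the partition is not yet determined (e.g. several partitions of 4 into 2 parts exist). Let N = A − (-4)·I. Computing rank(N^1) = 2, rank(N^2) = 1, rank(N^3) = 0; the number of blocks of size ≥ j is rank(N^{j−1}) − rank(N^j), giving [2, 1, 1]. So we have 1 block(s) of size 3, 1 block(s) of size 1 → block sizes [3, 1]

Assembling the blocks gives a Jordan form
J =
  [-4,  1,  0,  0]
  [ 0, -4,  1,  0]
  [ 0,  0, -4,  0]
  [ 0,  0,  0, -4]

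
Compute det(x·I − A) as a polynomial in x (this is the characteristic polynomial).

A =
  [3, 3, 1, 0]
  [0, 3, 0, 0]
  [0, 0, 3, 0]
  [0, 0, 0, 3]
x^4 - 12*x^3 + 54*x^2 - 108*x + 81

Expanding det(x·I − A) (e.g. by cofactor expansion or by noting that A is similar to its Jordan form J, which has the same characteristic polynomial as A) gives
  χ_A(x) = x^4 - 12*x^3 + 54*x^2 - 108*x + 81
which factors as (x - 3)^4. The eigenvalues (with algebraic multiplicities) are λ = 3 with multiplicity 4.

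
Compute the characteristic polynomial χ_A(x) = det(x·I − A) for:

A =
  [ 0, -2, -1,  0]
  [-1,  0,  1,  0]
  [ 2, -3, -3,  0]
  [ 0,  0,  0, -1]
x^4 + 4*x^3 + 6*x^2 + 4*x + 1

Expanding det(x·I − A) (e.g. by cofactor expansion or by noting that A is similar to its Jordan form J, which has the same characteristic polynomial as A) gives
  χ_A(x) = x^4 + 4*x^3 + 6*x^2 + 4*x + 1
which factors as (x + 1)^4. The eigenvalues (with algebraic multiplicities) are λ = -1 with multiplicity 4.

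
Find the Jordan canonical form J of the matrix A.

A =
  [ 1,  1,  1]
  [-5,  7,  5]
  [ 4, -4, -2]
J_2(2) ⊕ J_1(2)

The characteristic polynomial is
  det(x·I − A) = x^3 - 6*x^2 + 12*x - 8 = (x - 2)^3

Eigenvalues and multiplicities (the geometric multiplicity of λ is n − rank(A − λI), which equals the number of Jordan blocks for λ):
  λ = 2: algebraic multiplicity = 3, geometric multiplicity = 2

Determining the block sizes for each eigenvalue:
  λ = 2: 2 blocks summing to 3 forces exactly one block of size 2 and the rest size 1 → block sizes [2, 1]

Assembling the blocks gives a Jordan form
J =
  [2, 1, 0]
  [0, 2, 0]
  [0, 0, 2]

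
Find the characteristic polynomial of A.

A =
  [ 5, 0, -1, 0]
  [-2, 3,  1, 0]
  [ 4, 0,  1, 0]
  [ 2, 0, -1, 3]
x^4 - 12*x^3 + 54*x^2 - 108*x + 81

Expanding det(x·I − A) (e.g. by cofactor expansion or by noting that A is similar to its Jordan form J, which has the same characteristic polynomial as A) gives
  χ_A(x) = x^4 - 12*x^3 + 54*x^2 - 108*x + 81
which factors as (x - 3)^4. The eigenvalues (with algebraic multiplicities) are λ = 3 with multiplicity 4.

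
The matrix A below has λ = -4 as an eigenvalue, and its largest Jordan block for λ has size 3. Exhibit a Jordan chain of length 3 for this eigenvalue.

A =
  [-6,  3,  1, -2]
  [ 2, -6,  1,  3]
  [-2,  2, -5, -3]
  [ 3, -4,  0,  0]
A Jordan chain for λ = -4 of length 3:
v_1 = (0, -1, 1, -1)ᵀ
v_2 = (1, 0, 0, -1)ᵀ
v_3 = (1, 1, 0, 0)ᵀ

Let N = A − (-4)·I. We want v_3 with N^3 v_3 = 0 but N^2 v_3 ≠ 0; then v_{j-1} := N · v_j for j = 3, …, 2.

Pick v_3 = (1, 1, 0, 0)ᵀ.
Then v_2 = N · v_3 = (1, 0, 0, -1)ᵀ.
Then v_1 = N · v_2 = (0, -1, 1, -1)ᵀ.

Sanity check: (A − (-4)·I) v_1 = (0, 0, 0, 0)ᵀ = 0. ✓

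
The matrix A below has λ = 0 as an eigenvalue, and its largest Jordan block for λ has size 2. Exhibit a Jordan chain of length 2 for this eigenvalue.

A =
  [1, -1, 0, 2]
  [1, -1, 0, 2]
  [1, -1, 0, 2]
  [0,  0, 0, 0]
A Jordan chain for λ = 0 of length 2:
v_1 = (1, 1, 1, 0)ᵀ
v_2 = (1, 0, 0, 0)ᵀ

Let N = A − (0)·I. We want v_2 with N^2 v_2 = 0 but N^1 v_2 ≠ 0; then v_{j-1} := N · v_j for j = 2, …, 2.

Pick v_2 = (1, 0, 0, 0)ᵀ.
Then v_1 = N · v_2 = (1, 1, 1, 0)ᵀ.

Sanity check: (A − (0)·I) v_1 = (0, 0, 0, 0)ᵀ = 0. ✓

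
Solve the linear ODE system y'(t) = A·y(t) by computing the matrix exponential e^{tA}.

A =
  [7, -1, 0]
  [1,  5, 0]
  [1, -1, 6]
e^{tA} =
  [t*exp(6*t) + exp(6*t), -t*exp(6*t), 0]
  [t*exp(6*t), -t*exp(6*t) + exp(6*t), 0]
  [t*exp(6*t), -t*exp(6*t), exp(6*t)]

Strategy: write A = P · J · P⁻¹ where J is a Jordan canonical form, so e^{tA} = P · e^{tJ} · P⁻¹, and e^{tJ} can be computed block-by-block.

A has Jordan form
J =
  [6, 1, 0]
  [0, 6, 0]
  [0, 0, 6]
(up to reordering of blocks).

Per-block formulas:
  For a 2×2 Jordan block J_2(6): exp(t · J_2(6)) = e^(6t)·(I + t·N), where N is the 2×2 nilpotent shift.
  For a 1×1 block at λ = 6: exp(t · [6]) = [e^(6t)].

After assembling e^{tJ} and conjugating by P, we get:

e^{tA} =
  [t*exp(6*t) + exp(6*t), -t*exp(6*t), 0]
  [t*exp(6*t), -t*exp(6*t) + exp(6*t), 0]
  [t*exp(6*t), -t*exp(6*t), exp(6*t)]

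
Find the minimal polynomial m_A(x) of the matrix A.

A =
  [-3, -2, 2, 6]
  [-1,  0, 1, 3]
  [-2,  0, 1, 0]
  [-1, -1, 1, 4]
x^3 - x^2 - x + 1

The characteristic polynomial is χ_A(x) = (x - 1)^3*(x + 1), so the eigenvalues are known. The minimal polynomial is
  m_A(x) = Π_λ (x − λ)^{k_λ}
where k_λ is the size of the *largest* Jordan block for λ (equivalently, the smallest k with (A − λI)^k v = 0 for every generalised eigenvector v of λ).

  λ = -1: largest Jordan block has size 1, contributing (x + 1)
  λ = 1: largest Jordan block has size 2, contributing (x − 1)^2

So m_A(x) = (x - 1)^2*(x + 1) = x^3 - x^2 - x + 1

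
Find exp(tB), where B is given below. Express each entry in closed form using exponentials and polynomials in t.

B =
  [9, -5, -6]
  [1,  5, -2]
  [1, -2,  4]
e^{tB} =
  [-t^2*exp(6*t) + 3*t*exp(6*t) + exp(6*t), t^2*exp(6*t) - 5*t*exp(6*t), 2*t^2*exp(6*t) - 6*t*exp(6*t)]
  [t*exp(6*t), -t*exp(6*t) + exp(6*t), -2*t*exp(6*t)]
  [-t^2*exp(6*t)/2 + t*exp(6*t), t^2*exp(6*t)/2 - 2*t*exp(6*t), t^2*exp(6*t) - 2*t*exp(6*t) + exp(6*t)]

Strategy: write B = P · J · P⁻¹ where J is a Jordan canonical form, so e^{tB} = P · e^{tJ} · P⁻¹, and e^{tJ} can be computed block-by-block.

B has Jordan form
J =
  [6, 1, 0]
  [0, 6, 1]
  [0, 0, 6]
(up to reordering of blocks).

Per-block formulas:
  For a 3×3 Jordan block J_3(6): exp(t · J_3(6)) = e^(6t)·(I + t·N + (t^2/2)·N^2), where N is the 3×3 nilpotent shift.

After assembling e^{tJ} and conjugating by P, we get:

e^{tB} =
  [-t^2*exp(6*t) + 3*t*exp(6*t) + exp(6*t), t^2*exp(6*t) - 5*t*exp(6*t), 2*t^2*exp(6*t) - 6*t*exp(6*t)]
  [t*exp(6*t), -t*exp(6*t) + exp(6*t), -2*t*exp(6*t)]
  [-t^2*exp(6*t)/2 + t*exp(6*t), t^2*exp(6*t)/2 - 2*t*exp(6*t), t^2*exp(6*t) - 2*t*exp(6*t) + exp(6*t)]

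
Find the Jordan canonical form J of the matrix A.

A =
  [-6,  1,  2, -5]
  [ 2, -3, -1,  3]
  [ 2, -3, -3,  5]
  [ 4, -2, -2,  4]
J_3(-2) ⊕ J_1(-2)

The characteristic polynomial is
  det(x·I − A) = x^4 + 8*x^3 + 24*x^2 + 32*x + 16 = (x + 2)^4

Eigenvalues and multiplicities (the geometric multiplicity of λ is n − rank(A − λI), which equals the number of Jordan blocks for λ):
  λ = -2: algebraic multiplicity = 4, geometric multiplicity = 2

Determining the block sizes for each eigenvalue:
  λ = -2: with am = 4 and gm = 2, the partition is not yet determined (e.g. several partitions of 4 into 2 parts exist). Let N = A − (-2)·I. Computing rank(N^1) = 2, rank(N^2) = 1, rank(N^3) = 0; the number of blocks of size ≥ j is rank(N^{j−1}) − rank(N^j), giving [2, 1, 1]. So we have 1 block(s) of size 3, 1 block(s) of size 1 → block sizes [3, 1]

Assembling the blocks gives a Jordan form
J =
  [-2,  1,  0,  0]
  [ 0, -2,  1,  0]
  [ 0,  0, -2,  0]
  [ 0,  0,  0, -2]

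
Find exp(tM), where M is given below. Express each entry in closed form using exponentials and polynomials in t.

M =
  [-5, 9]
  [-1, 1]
e^{tM} =
  [-3*t*exp(-2*t) + exp(-2*t), 9*t*exp(-2*t)]
  [-t*exp(-2*t), 3*t*exp(-2*t) + exp(-2*t)]

Strategy: write M = P · J · P⁻¹ where J is a Jordan canonical form, so e^{tM} = P · e^{tJ} · P⁻¹, and e^{tJ} can be computed block-by-block.

M has Jordan form
J =
  [-2,  1]
  [ 0, -2]
(up to reordering of blocks).

Per-block formulas:
  For a 2×2 Jordan block J_2(-2): exp(t · J_2(-2)) = e^(-2t)·(I + t·N), where N is the 2×2 nilpotent shift.

After assembling e^{tJ} and conjugating by P, we get:

e^{tM} =
  [-3*t*exp(-2*t) + exp(-2*t), 9*t*exp(-2*t)]
  [-t*exp(-2*t), 3*t*exp(-2*t) + exp(-2*t)]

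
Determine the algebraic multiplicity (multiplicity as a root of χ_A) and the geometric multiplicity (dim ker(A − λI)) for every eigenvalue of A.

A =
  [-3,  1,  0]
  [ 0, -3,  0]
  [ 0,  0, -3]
λ = -3: alg = 3, geom = 2

Step 1 — factor the characteristic polynomial to read off the algebraic multiplicities:
  χ_A(x) = (x + 3)^3

Step 2 — compute geometric multiplicities via the rank-nullity identity g(λ) = n − rank(A − λI):
  rank(A − (-3)·I) = 1, so dim ker(A − (-3)·I) = n − 1 = 2

Summary:
  λ = -3: algebraic multiplicity = 3, geometric multiplicity = 2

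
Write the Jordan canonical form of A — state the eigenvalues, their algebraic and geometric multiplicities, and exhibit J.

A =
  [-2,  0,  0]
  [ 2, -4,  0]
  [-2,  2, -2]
J_1(-4) ⊕ J_1(-2) ⊕ J_1(-2)

The characteristic polynomial is
  det(x·I − A) = x^3 + 8*x^2 + 20*x + 16 = (x + 2)^2*(x + 4)

Eigenvalues and multiplicities (the geometric multiplicity of λ is n − rank(A − λI), which equals the number of Jordan blocks for λ):
  λ = -4: algebraic multiplicity = 1, geometric multiplicity = 1
  λ = -2: algebraic multiplicity = 2, geometric multiplicity = 2

Determining the block sizes for each eigenvalue:
  λ = -4: one block (gm = 1), so the single block has size am = 1 → block sizes [1]
  λ = -2: gm = am = 2, so every block has size 1 → block sizes [1, 1]

Assembling the blocks gives a Jordan form
J =
  [-4,  0,  0]
  [ 0, -2,  0]
  [ 0,  0, -2]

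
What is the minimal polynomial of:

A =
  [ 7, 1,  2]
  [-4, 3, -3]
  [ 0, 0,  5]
x^3 - 15*x^2 + 75*x - 125

The characteristic polynomial is χ_A(x) = (x - 5)^3, so the eigenvalues are known. The minimal polynomial is
  m_A(x) = Π_λ (x − λ)^{k_λ}
where k_λ is the size of the *largest* Jordan block for λ (equivalently, the smallest k with (A − λI)^k v = 0 for every generalised eigenvector v of λ).

  λ = 5: largest Jordan block has size 3, contributing (x − 5)^3

So m_A(x) = (x - 5)^3 = x^3 - 15*x^2 + 75*x - 125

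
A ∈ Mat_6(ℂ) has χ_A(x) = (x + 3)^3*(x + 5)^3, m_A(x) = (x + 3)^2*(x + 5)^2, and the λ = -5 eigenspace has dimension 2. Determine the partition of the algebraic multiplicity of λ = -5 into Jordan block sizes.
Block sizes for λ = -5: [2, 1]

Step 1 — from the characteristic polynomial, algebraic multiplicity of λ = -5 is 3. From dim ker(A − (-5)·I) = 2, there are exactly 2 Jordan blocks for λ = -5.
Step 2 — from the minimal polynomial, the factor (x + 5)^2 tells us the largest block for λ = -5 has size 2.
Step 3 — with total size 3, 2 blocks, and largest block 2, the block sizes (in nonincreasing order) are [2, 1].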